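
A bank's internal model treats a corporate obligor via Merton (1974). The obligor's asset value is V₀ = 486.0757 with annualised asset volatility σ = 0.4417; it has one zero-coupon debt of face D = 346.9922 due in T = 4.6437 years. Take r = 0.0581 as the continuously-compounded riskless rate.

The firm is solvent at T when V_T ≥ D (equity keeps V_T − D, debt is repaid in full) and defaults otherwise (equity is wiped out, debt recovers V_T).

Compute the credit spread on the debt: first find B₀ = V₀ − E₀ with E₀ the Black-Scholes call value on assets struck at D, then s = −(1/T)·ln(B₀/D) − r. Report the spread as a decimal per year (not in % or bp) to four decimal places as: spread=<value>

spread=0.0460

d₁ = [ln(V₀/D) + (r + σ²/2)T] / (σ√T)
   = [ln(486.0757/346.9922) + (0.0581 + 0.5·0.4417²)·4.6437] / (0.4417·√4.6437)
   = [0.337062 + 0.722789] / 0.951830 = 1.113488
d₂ = d₁ − σ√T = 1.113488 − 0.951830 = 0.161658
N(d₁) = 0.867251,  N(d₂) = 0.564212,  e^(−rT) = 0.763533
E₀ = V₀·N(d₁) − D·e^(−rT)·N(d₂)
   = 486.0757·0.867251 − 346.9922·0.763533·0.564212 = 272.067011
B₀ = V₀ − E₀ = 486.0757 − 272.067011 = 214.008689
spread = −(1/T)·ln(B₀/D) − r = −(1/4.6437)·ln(214.008689/346.9922) − 0.0581 = 0.04597341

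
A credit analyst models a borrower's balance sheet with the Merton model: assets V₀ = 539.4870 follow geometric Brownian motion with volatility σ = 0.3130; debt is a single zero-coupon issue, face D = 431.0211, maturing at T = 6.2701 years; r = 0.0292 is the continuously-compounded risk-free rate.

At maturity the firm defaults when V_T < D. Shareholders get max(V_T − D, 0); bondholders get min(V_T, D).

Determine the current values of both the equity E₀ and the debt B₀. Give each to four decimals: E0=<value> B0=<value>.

E0=244.1354 B0=295.3516

d₁ = [ln(V₀/D) + (r + σ²/2)T] / (σ√T)
   = [ln(539.4870/431.0211) + (0.0292 + 0.5·0.3130²)·6.2701] / (0.3130·√6.2701)
   = [0.224462 + 0.490225] / 0.783757 = 0.911872
d₂ = d₁ − σ√T = 0.911872 − 0.783757 = 0.128115
N(d₁) = 0.819082,  N(d₂) = 0.550971,  e^(−rT) = 0.832696
E₀ = V₀·N(d₁) − D·e^(−rT)·N(d₂)
   = 539.4870·0.819082 − 431.0211·0.832696·0.550971 = 244.135395
B₀ = V₀ − E₀ = 539.4870 − 244.135395 = 295.351605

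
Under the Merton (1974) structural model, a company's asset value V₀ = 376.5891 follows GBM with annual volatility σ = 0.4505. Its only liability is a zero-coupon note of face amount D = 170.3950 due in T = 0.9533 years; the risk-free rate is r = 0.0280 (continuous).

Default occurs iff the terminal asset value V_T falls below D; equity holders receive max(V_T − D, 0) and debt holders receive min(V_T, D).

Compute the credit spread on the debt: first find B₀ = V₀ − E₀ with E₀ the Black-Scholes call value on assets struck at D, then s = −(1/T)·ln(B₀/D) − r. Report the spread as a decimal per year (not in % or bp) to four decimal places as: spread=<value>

d₁ = [ln(V₀/D) + (r + σ²/2)T] / (σ√T)
   = [ln(376.5891/170.3950) + (0.0280 + 0.5·0.4505²)·0.9533] / (0.4505·√0.9533)
   = [0.793035 + 0.123429] / 0.439855 = 2.083559
d₂ = d₁ − σ√T = 2.083559 − 0.439855 = 1.643704
N(d₁) = 0.981400,  N(d₂) = 0.949881,  e^(−rT) = 0.973661
E₀ = V₀·N(d₁) − D·e^(−rT)·N(d₂)
   = 376.5891·0.981400 − 170.3950·0.973661·0.949881 = 211.992609
B₀ = V₀ − E₀ = 376.5891 − 211.992609 = 164.596491
spread = −(1/T)·ln(B₀/D) − r = −(1/0.9533)·ln(164.596491/170.3950) − 0.0280 = 0.00831837

spread=0.0083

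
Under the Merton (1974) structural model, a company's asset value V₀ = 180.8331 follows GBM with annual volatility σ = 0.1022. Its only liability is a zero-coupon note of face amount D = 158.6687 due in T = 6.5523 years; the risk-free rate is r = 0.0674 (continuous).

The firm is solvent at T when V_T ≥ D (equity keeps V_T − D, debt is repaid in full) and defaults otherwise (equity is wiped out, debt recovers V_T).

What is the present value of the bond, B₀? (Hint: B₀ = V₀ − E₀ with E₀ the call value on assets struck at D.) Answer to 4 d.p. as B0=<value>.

B0=101.8440

d₁ = [ln(V₀/D) + (r + σ²/2)T] / (σ√T)
   = [ln(180.8331/158.6687) + (0.0674 + 0.5·0.1022²)·6.5523] / (0.1022·√6.5523)
   = [0.130756 + 0.475844] / 0.261606 = 2.318754
d₂ = d₁ − σ√T = 2.318754 − 0.261606 = 2.057148
N(d₁) = 0.989796,  N(d₂) = 0.980164,  e^(−rT) = 0.642991
E₀ = V₀·N(d₁) − D·e^(−rT)·N(d₂)
   = 180.8331·0.989796 − 158.6687·0.642991·0.980164 = 78.989065
B₀ = V₀ − E₀ = 180.8331 − 78.989065 = 101.844035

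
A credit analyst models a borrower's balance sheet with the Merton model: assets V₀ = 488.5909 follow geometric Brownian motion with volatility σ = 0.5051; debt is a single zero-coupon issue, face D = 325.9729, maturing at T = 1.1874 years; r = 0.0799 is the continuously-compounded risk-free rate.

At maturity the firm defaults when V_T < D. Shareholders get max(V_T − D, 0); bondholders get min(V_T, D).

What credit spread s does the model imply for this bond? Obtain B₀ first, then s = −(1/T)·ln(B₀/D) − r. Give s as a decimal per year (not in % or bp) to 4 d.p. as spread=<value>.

spread=0.0596

d₁ = [ln(V₀/D) + (r + σ²/2)T] / (σ√T)
   = [ln(488.5909/325.9729) + (0.0799 + 0.5·0.5051²)·1.1874] / (0.5051·√1.1874)
   = [0.404711 + 0.246342] / 0.550397 = 1.182879
d₂ = d₁ − σ√T = 1.182879 − 0.550397 = 0.632482
N(d₁) = 0.881571,  N(d₂) = 0.736464,  e^(−rT) = 0.909488
E₀ = V₀·N(d₁) − D·e^(−rT)·N(d₂)
   = 488.5909·0.881571 − 325.9729·0.909488·0.736464 = 212.389381
B₀ = V₀ − E₀ = 488.5909 − 212.389381 = 276.201519
spread = −(1/T)·ln(B₀/D) − r = −(1/1.1874)·ln(276.201519/325.9729) − 0.0799 = 0.05963470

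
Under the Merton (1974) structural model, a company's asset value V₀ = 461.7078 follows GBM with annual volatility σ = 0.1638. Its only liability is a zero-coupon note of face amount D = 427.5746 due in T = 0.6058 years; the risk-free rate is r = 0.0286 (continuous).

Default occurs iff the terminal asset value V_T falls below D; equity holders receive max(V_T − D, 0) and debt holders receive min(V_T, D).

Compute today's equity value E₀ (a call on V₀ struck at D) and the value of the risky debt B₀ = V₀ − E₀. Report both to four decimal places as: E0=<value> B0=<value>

E0=48.9845 B0=412.7233

d₁ = [ln(V₀/D) + (r + σ²/2)T] / (σ√T)
   = [ln(461.7078/427.5746) + (0.0286 + 0.5·0.1638²)·0.6058] / (0.1638·√0.6058)
   = [0.076803 + 0.025453] / 0.127491 = 0.802068
d₂ = d₁ − σ√T = 0.802068 − 0.127491 = 0.674578
N(d₁) = 0.788743,  N(d₂) = 0.750028,  e^(−rT) = 0.982823
E₀ = V₀·N(d₁) − D·e^(−rT)·N(d₂)
   = 461.7078·0.788743 − 427.5746·0.982823·0.750028 = 48.984467
B₀ = V₀ − E₀ = 461.7078 − 48.984467 = 412.723333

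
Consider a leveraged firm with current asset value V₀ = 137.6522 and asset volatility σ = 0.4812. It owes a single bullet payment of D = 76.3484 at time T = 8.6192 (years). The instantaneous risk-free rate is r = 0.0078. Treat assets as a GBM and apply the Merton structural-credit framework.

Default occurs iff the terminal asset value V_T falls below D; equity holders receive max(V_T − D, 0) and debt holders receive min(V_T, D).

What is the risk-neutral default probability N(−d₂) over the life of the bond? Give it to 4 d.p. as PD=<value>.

PD=0.5954

d₁ = [ln(V₀/D) + (r + σ²/2)T] / (σ√T)
   = [ln(137.6522/76.3484) + (0.0078 + 0.5·0.4812²)·8.6192] / (0.4812·√8.6192)
   = [0.589423 + 1.065132] / 1.412730 = 1.171176
d₂ = d₁ − σ√T = 1.171176 − 1.412730 = -0.241553
risk-neutral PD = N(−d₂) = N(0.241553) = 0.595437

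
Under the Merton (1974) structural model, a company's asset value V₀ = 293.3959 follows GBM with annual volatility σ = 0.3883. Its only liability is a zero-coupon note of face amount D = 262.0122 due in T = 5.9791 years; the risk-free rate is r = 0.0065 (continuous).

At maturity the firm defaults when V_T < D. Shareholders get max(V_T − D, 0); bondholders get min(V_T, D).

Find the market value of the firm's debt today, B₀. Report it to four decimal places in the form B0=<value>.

d₁ = [ln(V₀/D) + (r + σ²/2)T] / (σ√T)
   = [ln(293.3959/262.0122) + (0.0065 + 0.5·0.3883²)·5.9791] / (0.3883·√5.9791)
   = [0.113132 + 0.489619] / 0.949479 = 0.634823
d₂ = d₁ − σ√T = 0.634823 − 0.949479 = -0.314656
N(d₁) = 0.737228,  N(d₂) = 0.376511,  e^(−rT) = 0.961881
E₀ = V₀·N(d₁) − D·e^(−rT)·N(d₂)
   = 293.3959·0.737228 − 262.0122·0.961881·0.376511 = 121.409517
B₀ = V₀ − E₀ = 293.3959 − 121.409517 = 171.986383

B0=171.9864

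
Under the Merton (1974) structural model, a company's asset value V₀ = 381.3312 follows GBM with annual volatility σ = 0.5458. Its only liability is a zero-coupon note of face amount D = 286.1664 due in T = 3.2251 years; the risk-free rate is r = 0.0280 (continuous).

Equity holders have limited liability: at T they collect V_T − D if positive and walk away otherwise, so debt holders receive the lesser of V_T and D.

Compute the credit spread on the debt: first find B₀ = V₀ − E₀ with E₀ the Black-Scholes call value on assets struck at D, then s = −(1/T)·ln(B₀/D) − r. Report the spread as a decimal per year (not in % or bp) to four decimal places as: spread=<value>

spread=0.0949

d₁ = [ln(V₀/D) + (r + σ²/2)T] / (σ√T)
   = [ln(381.3312/286.1664) + (0.0280 + 0.5·0.5458²)·3.2251] / (0.5458·√3.2251)
   = [0.287095 + 0.570678] / 0.980178 = 0.875119
d₂ = d₁ − σ√T = 0.875119 − 0.980178 = -0.105060
N(d₁) = 0.809245,  N(d₂) = 0.458164,  e^(−rT) = 0.913654
E₀ = V₀·N(d₁) − D·e^(−rT)·N(d₂)
   = 381.3312·0.809245 − 286.1664·0.913654·0.458164 = 188.800154
B₀ = V₀ − E₀ = 381.3312 − 188.800154 = 192.531046
spread = −(1/T)·ln(B₀/D) − r = −(1/3.2251)·ln(192.531046/286.1664) − 0.0280 = 0.09488488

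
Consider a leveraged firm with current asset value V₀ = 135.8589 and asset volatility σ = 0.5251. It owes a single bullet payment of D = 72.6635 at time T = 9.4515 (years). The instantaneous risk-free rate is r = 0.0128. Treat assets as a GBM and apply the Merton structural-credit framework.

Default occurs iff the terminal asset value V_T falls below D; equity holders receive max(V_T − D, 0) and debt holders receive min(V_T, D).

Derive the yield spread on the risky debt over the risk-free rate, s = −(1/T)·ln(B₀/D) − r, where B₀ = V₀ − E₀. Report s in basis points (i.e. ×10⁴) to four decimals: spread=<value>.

spread=575.2034

d₁ = [ln(V₀/D) + (r + σ²/2)T] / (σ√T)
   = [ln(135.8589/72.6635) + (0.0128 + 0.5·0.5251²)·9.4515] / (0.5251·√9.4515)
   = [0.625778 + 1.424010] / 1.614330 = 1.269745
d₂ = d₁ − σ√T = 1.269745 − 1.614330 = -0.344585
N(d₁) = 0.897912,  N(d₂) = 0.365203,  e^(−rT) = 0.886052
E₀ = V₀·N(d₁) − D·e^(−rT)·N(d₂)
   = 135.8589·0.897912 − 72.6635·0.886052·0.365203 = 98.476257
B₀ = V₀ − E₀ = 135.8589 − 98.476257 = 37.382643
spread = −(1/T)·ln(B₀/D) − r = −(1/9.4515)·ln(37.382643/72.6635) − 0.0128 = 0.05752034
in basis points: 0.05752034 × 10⁴ = 575.2034 bp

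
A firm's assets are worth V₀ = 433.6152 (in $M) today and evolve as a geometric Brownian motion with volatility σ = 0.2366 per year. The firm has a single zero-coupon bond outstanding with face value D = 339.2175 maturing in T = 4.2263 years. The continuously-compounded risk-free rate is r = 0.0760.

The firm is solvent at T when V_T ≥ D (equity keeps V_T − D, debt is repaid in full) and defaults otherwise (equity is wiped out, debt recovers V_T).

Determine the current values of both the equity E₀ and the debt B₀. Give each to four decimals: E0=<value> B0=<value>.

E0=196.9707 B0=236.6445

d₁ = [ln(V₀/D) + (r + σ²/2)T] / (σ√T)
   = [ln(433.6152/339.2175) + (0.0760 + 0.5·0.2366²)·4.2263] / (0.2366·√4.2263)
   = [0.245516 + 0.439492] / 0.486401 = 1.408318
d₂ = d₁ − σ√T = 1.408318 − 0.486401 = 0.921917
N(d₁) = 0.920482,  N(d₂) = 0.821714,  e^(−rT) = 0.725279
E₀ = V₀·N(d₁) − D·e^(−rT)·N(d₂)
   = 433.6152·0.920482 − 339.2175·0.725279·0.821714 = 196.970686
B₀ = V₀ − E₀ = 433.6152 − 196.970686 = 236.644514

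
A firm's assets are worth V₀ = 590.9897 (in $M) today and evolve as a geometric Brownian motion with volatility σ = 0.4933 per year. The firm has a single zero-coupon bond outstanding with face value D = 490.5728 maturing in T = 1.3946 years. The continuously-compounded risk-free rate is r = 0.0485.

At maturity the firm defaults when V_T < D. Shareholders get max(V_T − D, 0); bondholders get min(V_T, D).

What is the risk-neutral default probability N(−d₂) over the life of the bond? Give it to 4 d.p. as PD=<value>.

PD=0.4426

d₁ = [ln(V₀/D) + (r + σ²/2)T] / (σ√T)
   = [ln(590.9897/490.5728) + (0.0485 + 0.5·0.4933²)·1.3946] / (0.4933·√1.3946)
   = [0.186225 + 0.237322] / 0.582554 = 0.727053
d₂ = d₁ − σ√T = 0.727053 − 0.582554 = 0.144499
risk-neutral PD = N(−d₂) = N(-0.144499) = 0.442553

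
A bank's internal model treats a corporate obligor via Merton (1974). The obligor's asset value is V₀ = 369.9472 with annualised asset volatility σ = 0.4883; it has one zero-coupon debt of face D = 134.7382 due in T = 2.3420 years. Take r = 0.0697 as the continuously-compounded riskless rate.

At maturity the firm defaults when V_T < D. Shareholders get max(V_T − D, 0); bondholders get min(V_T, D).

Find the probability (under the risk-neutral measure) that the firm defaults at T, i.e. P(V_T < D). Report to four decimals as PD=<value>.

PD=0.1158

d₁ = [ln(V₀/D) + (r + σ²/2)T] / (σ√T)
   = [ln(369.9472/134.7382) + (0.0697 + 0.5·0.4883²)·2.3420] / (0.4883·√2.3420)
   = [1.010027 + 0.442447] / 0.747275 = 1.943695
d₂ = d₁ − σ√T = 1.943695 − 0.747275 = 1.196420
risk-neutral PD = N(−d₂) = N(-1.196420) = 0.115766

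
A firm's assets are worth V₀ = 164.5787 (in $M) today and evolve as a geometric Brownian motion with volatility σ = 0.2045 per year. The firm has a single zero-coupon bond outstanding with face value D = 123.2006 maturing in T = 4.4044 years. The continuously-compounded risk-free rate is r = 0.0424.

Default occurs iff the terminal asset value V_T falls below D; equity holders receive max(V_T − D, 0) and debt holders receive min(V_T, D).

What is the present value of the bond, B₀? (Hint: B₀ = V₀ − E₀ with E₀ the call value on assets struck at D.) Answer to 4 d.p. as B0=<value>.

d₁ = [ln(V₀/D) + (r + σ²/2)T] / (σ√T)
   = [ln(164.5787/123.2006) + (0.0424 + 0.5·0.2045²)·4.4044] / (0.2045·√4.4044)
   = [0.289575 + 0.278843] / 0.429177 = 1.324437
d₂ = d₁ − σ√T = 1.324437 − 0.429177 = 0.895259
N(d₁) = 0.907321,  N(d₂) = 0.814676,  e^(−rT) = 0.829654
E₀ = V₀·N(d₁) − D·e^(−rT)·N(d₂)
   = 164.5787·0.907321 − 123.2006·0.829654·0.814676 = 66.054542
B₀ = V₀ − E₀ = 164.5787 − 66.054542 = 98.524158

B0=98.5242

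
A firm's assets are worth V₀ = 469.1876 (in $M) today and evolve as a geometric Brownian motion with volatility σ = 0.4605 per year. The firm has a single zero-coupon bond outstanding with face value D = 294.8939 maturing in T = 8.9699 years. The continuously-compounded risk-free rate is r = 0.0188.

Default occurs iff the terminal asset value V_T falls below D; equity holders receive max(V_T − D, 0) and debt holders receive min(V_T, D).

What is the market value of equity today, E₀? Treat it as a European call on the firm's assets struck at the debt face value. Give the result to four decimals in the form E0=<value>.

E0=308.5206

d₁ = [ln(V₀/D) + (r + σ²/2)T] / (σ√T)
   = [ln(469.1876/294.8939) + (0.0188 + 0.5·0.4605²)·8.9699] / (0.4605·√8.9699)
   = [0.464387 + 1.119714] / 1.379188 = 1.148575
d₂ = d₁ − σ√T = 1.148575 − 1.379188 = -0.230613
N(d₁) = 0.874634,  N(d₂) = 0.408808,  e^(−rT) = 0.844818
E₀ = V₀·N(d₁) − D·e^(−rT)·N(d₂)
   = 469.1876·0.874634 − 294.8939·0.844818·0.408808 = 308.520639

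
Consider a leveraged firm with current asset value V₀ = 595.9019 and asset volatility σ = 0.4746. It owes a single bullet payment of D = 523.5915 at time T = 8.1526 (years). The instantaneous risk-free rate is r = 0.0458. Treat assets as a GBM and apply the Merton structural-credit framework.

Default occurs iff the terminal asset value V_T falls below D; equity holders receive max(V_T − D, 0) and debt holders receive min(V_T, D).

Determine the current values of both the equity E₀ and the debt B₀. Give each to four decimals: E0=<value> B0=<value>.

d₁ = [ln(V₀/D) + (r + σ²/2)T] / (σ√T)
   = [ln(595.9019/523.5915) + (0.0458 + 0.5·0.4746²)·8.1526] / (0.4746·√8.1526)
   = [0.129364 + 1.291556] / 1.355114 = 1.048561
d₂ = d₁ − σ√T = 1.048561 − 1.355114 = -0.306552
N(d₁) = 0.852810,  N(d₂) = 0.379592,  e^(−rT) = 0.688397
E₀ = V₀·N(d₁) − D·e^(−rT)·N(d₂)
   = 595.9019·0.852810 − 523.5915·0.688397·0.379592 = 371.371330
B₀ = V₀ − E₀ = 595.9019 − 371.371330 = 224.530570

E0=371.3713 B0=224.5306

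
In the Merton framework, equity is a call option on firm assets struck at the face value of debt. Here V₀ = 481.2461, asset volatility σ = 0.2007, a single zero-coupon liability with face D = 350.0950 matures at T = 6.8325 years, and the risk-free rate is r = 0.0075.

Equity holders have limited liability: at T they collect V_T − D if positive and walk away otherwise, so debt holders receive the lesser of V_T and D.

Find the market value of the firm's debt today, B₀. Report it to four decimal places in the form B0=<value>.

B0=303.4030

d₁ = [ln(V₀/D) + (r + σ²/2)T] / (σ√T)
   = [ln(481.2461/350.0950) + (0.0075 + 0.5·0.2007²)·6.8325] / (0.2007·√6.8325)
   = [0.318174 + 0.188852] / 0.524611 = 0.966481
d₂ = d₁ − σ√T = 0.966481 − 0.524611 = 0.441870
N(d₁) = 0.833098,  N(d₂) = 0.670708,  e^(−rT) = 0.950047
E₀ = V₀·N(d₁) − D·e^(−rT)·N(d₂)
   = 481.2461·0.833098 − 350.0950·0.950047·0.670708 = 177.843129
B₀ = V₀ − E₀ = 481.2461 − 177.843129 = 303.402971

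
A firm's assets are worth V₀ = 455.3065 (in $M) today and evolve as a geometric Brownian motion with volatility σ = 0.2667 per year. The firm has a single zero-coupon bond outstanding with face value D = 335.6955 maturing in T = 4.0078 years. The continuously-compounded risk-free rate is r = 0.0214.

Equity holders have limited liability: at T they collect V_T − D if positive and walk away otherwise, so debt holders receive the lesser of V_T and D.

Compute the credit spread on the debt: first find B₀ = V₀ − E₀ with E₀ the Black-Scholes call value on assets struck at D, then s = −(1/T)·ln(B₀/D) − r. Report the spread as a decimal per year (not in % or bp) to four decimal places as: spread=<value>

spread=0.0225

d₁ = [ln(V₀/D) + (r + σ²/2)T] / (σ√T)
   = [ln(455.3065/335.6955) + (0.0214 + 0.5·0.2667²)·4.0078] / (0.2667·√4.0078)
   = [0.304766 + 0.228302] / 0.533920 = 0.998405
d₂ = d₁ − σ√T = 0.998405 − 0.533920 = 0.464486
N(d₁) = 0.840959,  N(d₂) = 0.678850,  e^(−rT) = 0.917808
E₀ = V₀·N(d₁) − D·e^(−rT)·N(d₂)
   = 455.3065·0.840959 − 335.6955·0.917808·0.678850 = 173.737455
B₀ = V₀ − E₀ = 455.3065 − 173.737455 = 281.569045
spread = −(1/T)·ln(B₀/D) − r = −(1/4.0078)·ln(281.569045/335.6955) − 0.0214 = 0.02247115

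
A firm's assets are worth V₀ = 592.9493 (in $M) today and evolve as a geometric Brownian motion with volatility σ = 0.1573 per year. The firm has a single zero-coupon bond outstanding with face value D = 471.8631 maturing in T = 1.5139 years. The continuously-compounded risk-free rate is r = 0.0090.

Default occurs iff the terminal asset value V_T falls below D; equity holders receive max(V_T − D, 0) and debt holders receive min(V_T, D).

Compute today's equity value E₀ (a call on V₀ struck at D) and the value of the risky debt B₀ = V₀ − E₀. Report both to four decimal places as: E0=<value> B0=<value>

E0=132.5926 B0=460.3567

d₁ = [ln(V₀/D) + (r + σ²/2)T] / (σ√T)
   = [ln(592.9493/471.8631) + (0.0090 + 0.5·0.1573²)·1.5139] / (0.1573·√1.5139)
   = [0.228420 + 0.032355] / 0.193543 = 1.347373
d₂ = d₁ − σ√T = 1.347373 − 0.193543 = 1.153830
N(d₁) = 0.911070,  N(d₂) = 0.875715,  e^(−rT) = 0.986467
E₀ = V₀·N(d₁) − D·e^(−rT)·N(d₂)
   = 592.9493·0.911070 − 471.8631·0.986467·0.875715 = 132.592598
B₀ = V₀ − E₀ = 592.9493 − 132.592598 = 460.356702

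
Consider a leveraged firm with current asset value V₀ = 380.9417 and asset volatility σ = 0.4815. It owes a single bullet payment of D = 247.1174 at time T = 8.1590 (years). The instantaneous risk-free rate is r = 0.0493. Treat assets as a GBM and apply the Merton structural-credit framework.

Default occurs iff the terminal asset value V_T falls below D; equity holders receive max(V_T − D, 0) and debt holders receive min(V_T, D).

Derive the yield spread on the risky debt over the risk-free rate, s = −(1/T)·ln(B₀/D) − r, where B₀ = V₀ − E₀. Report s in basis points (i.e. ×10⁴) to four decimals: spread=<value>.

spread=449.3482

d₁ = [ln(V₀/D) + (r + σ²/2)T] / (σ√T)
   = [ln(380.9417/247.1174) + (0.0493 + 0.5·0.4815²)·8.1590] / (0.4815·√8.1590)
   = [0.432783 + 1.348039] / 1.375355 = 1.294809
d₂ = d₁ − σ√T = 1.294809 − 1.375355 = -0.080546
N(d₁) = 0.902307,  N(d₂) = 0.467902,  e^(−rT) = 0.668821
E₀ = V₀·N(d₁) − D·e^(−rT)·N(d₂)
   = 380.9417·0.902307 − 247.1174·0.668821·0.467902 = 266.392818
B₀ = V₀ − E₀ = 380.9417 − 266.392818 = 114.548882
spread = −(1/T)·ln(B₀/D) − r = −(1/8.1590)·ln(114.548882/247.1174) − 0.0493 = 0.04493482
in basis points: 0.04493482 × 10⁴ = 449.3482 bp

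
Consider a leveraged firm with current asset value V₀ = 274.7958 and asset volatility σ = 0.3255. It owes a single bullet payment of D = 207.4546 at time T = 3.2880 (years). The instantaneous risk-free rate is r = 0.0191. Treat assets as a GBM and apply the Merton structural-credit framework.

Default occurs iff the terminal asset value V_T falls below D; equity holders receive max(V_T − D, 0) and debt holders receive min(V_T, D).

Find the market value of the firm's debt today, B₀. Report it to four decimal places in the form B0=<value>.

d₁ = [ln(V₀/D) + (r + σ²/2)T] / (σ√T)
   = [ln(274.7958/207.4546) + (0.0191 + 0.5·0.3255²)·3.2880] / (0.3255·√3.2880)
   = [0.281116 + 0.236983] / 0.590224 = 0.877800
d₂ = d₁ − σ√T = 0.877800 − 0.590224 = 0.287576
N(d₁) = 0.809974,  N(d₂) = 0.613164,  e^(−rT) = 0.939131
E₀ = V₀·N(d₁) − D·e^(−rT)·N(d₂)
   = 274.7958·0.809974 − 207.4546·0.939131·0.613164 = 103.116483
B₀ = V₀ − E₀ = 274.7958 − 103.116483 = 171.679317

B0=171.6793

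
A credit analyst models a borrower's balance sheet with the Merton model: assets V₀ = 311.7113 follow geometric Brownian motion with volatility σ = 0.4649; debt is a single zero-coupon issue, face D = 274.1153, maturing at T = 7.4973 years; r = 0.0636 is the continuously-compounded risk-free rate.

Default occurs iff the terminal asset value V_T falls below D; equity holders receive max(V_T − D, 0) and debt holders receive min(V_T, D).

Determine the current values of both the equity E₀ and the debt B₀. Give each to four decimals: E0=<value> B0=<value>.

E0=196.0326 B0=115.6787

d₁ = [ln(V₀/D) + (r + σ²/2)T] / (σ√T)
   = [ln(311.7113/274.1153) + (0.0636 + 0.5·0.4649²)·7.4973] / (0.4649·√7.4973)
   = [0.128529 + 1.287032] / 1.272952 = 1.112030
d₂ = d₁ − σ√T = 1.112030 − 1.272952 = -0.160922
N(d₁) = 0.866937,  N(d₂) = 0.436077,  e^(−rT) = 0.620749
E₀ = V₀·N(d₁) − D·e^(−rT)·N(d₂)
   = 311.7113·0.866937 − 274.1153·0.620749·0.436077 = 196.032618
B₀ = V₀ − E₀ = 311.7113 − 196.032618 = 115.678682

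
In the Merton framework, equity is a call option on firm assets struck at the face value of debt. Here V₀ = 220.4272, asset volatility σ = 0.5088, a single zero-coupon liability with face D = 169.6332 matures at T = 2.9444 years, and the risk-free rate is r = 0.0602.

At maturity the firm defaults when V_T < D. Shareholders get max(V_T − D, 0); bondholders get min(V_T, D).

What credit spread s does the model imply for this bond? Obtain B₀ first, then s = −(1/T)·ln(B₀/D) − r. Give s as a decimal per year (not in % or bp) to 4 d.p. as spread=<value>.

spread=0.0775

d₁ = [ln(V₀/D) + (r + σ²/2)T] / (σ√T)
   = [ln(220.4272/169.6332) + (0.0602 + 0.5·0.5088²)·2.9444] / (0.5088·√2.9444)
   = [0.261929 + 0.558372] / 0.873063 = 0.939567
d₂ = d₁ − σ√T = 0.939567 − 0.873063 = 0.066504
N(d₁) = 0.826280,  N(d₂) = 0.526512,  e^(−rT) = 0.837568
E₀ = V₀·N(d₁) − D·e^(−rT)·N(d₂)
   = 220.4272·0.826280 − 169.6332·0.837568·0.526512 = 107.328177
B₀ = V₀ − E₀ = 220.4272 − 107.328177 = 113.099023
spread = −(1/T)·ln(B₀/D) − r = −(1/2.9444)·ln(113.099023/169.6332) − 0.0602 = 0.07747651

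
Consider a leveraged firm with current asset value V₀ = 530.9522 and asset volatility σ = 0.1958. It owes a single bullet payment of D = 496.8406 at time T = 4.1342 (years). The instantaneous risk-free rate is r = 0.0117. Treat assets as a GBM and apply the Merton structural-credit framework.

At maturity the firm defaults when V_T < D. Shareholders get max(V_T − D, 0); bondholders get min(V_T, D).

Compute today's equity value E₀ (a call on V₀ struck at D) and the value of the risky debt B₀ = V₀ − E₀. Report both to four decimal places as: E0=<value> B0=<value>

E0=111.2414 B0=419.7108

d₁ = [ln(V₀/D) + (r + σ²/2)T] / (σ√T)
   = [ln(530.9522/496.8406) + (0.0117 + 0.5·0.1958²)·4.1342] / (0.1958·√4.1342)
   = [0.066403 + 0.127618] / 0.398115 = 0.487348
d₂ = d₁ − σ√T = 0.487348 − 0.398115 = 0.089233
N(d₁) = 0.686994,  N(d₂) = 0.535552,  e^(−rT) = 0.952781
E₀ = V₀·N(d₁) − D·e^(−rT)·N(d₂)
   = 530.9522·0.686994 − 496.8406·0.952781·0.535552 = 111.241428
B₀ = V₀ − E₀ = 530.9522 − 111.241428 = 419.710772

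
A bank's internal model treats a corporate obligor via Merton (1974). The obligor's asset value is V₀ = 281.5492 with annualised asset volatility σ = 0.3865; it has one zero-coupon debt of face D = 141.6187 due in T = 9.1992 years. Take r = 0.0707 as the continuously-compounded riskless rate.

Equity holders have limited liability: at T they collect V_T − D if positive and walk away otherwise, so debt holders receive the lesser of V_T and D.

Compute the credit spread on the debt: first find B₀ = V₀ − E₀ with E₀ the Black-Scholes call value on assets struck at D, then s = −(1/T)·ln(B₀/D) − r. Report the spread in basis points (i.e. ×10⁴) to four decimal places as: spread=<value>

spread=150.3980

d₁ = [ln(V₀/D) + (r + σ²/2)T] / (σ√T)
   = [ln(281.5492/141.6187) + (0.0707 + 0.5·0.3865²)·9.1992] / (0.3865·√9.1992)
   = [0.687169 + 1.337482] / 1.172262 = 1.727132
d₂ = d₁ − σ√T = 1.727132 − 1.172262 = 0.554871
N(d₁) = 0.957928,  N(d₂) = 0.710509,  e^(−rT) = 0.521846
E₀ = V₀·N(d₁) − D·e^(−rT)·N(d₂)
   = 281.5492·0.957928 − 141.6187·0.521846·0.710509 = 217.195097
B₀ = V₀ − E₀ = 281.5492 − 217.195097 = 64.354103
spread = −(1/T)·ln(B₀/D) − r = −(1/9.1992)·ln(64.354103/141.6187) − 0.0707 = 0.01503980
in basis points: 0.01503980 × 10⁴ = 150.3980 bp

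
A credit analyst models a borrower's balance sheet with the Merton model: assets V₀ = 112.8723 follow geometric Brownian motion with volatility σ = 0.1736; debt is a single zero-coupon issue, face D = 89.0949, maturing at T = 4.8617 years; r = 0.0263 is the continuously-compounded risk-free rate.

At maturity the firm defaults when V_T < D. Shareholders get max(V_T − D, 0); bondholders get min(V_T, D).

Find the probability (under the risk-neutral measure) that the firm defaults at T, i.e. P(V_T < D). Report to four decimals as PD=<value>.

d₁ = [ln(V₀/D) + (r + σ²/2)T] / (σ√T)
   = [ln(112.8723/89.0949) + (0.0263 + 0.5·0.1736²)·4.8617] / (0.1736·√4.8617)
   = [0.236555 + 0.201121] / 0.382775 = 1.143429
d₂ = d₁ − σ√T = 1.143429 − 0.382775 = 0.760653
risk-neutral PD = N(−d₂) = N(-0.760653) = 0.223432

PD=0.2234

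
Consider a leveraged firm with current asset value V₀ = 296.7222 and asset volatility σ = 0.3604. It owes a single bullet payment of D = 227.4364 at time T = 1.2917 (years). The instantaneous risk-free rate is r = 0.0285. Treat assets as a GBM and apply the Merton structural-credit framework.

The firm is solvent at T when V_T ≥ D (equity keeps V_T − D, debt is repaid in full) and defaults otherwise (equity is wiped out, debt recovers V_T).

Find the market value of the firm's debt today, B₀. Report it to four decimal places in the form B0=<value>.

d₁ = [ln(V₀/D) + (r + σ²/2)T] / (σ√T)
   = [ln(296.7222/227.4364) + (0.0285 + 0.5·0.3604²)·1.2917] / (0.3604·√1.2917)
   = [0.265926 + 0.120702] / 0.409605 = 0.943902
d₂ = d₁ − σ√T = 0.943902 − 0.409605 = 0.534297
N(d₁) = 0.827390,  N(d₂) = 0.703432,  e^(−rT) = 0.963856
E₀ = V₀·N(d₁) − D·e^(−rT)·N(d₂)
   = 296.7222·0.827390 − 227.4364·0.963856·0.703432 = 91.301560
B₀ = V₀ − E₀ = 296.7222 − 91.301560 = 205.420640

B0=205.4206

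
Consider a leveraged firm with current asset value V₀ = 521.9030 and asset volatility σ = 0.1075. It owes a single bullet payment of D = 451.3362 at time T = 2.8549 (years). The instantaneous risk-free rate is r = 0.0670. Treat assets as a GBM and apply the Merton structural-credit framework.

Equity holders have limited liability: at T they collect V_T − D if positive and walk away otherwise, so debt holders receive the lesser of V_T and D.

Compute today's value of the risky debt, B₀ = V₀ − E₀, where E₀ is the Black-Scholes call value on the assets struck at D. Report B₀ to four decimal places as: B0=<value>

B0=371.7629

d₁ = [ln(V₀/D) + (r + σ²/2)T] / (σ√T)
   = [ln(521.9030/451.3362) + (0.0670 + 0.5·0.1075²)·2.8549] / (0.1075·√2.8549)
   = [0.145269 + 0.207774] / 0.181637 = 1.943678
d₂ = d₁ − σ√T = 1.943678 − 0.181637 = 1.762041
N(d₁) = 0.974033,  N(d₂) = 0.960969,  e^(−rT) = 0.825903
E₀ = V₀·N(d₁) − D·e^(−rT)·N(d₂)
   = 521.9030·0.974033 − 451.3362·0.825903·0.960969 = 150.140130
B₀ = V₀ − E₀ = 521.9030 − 150.140130 = 371.762870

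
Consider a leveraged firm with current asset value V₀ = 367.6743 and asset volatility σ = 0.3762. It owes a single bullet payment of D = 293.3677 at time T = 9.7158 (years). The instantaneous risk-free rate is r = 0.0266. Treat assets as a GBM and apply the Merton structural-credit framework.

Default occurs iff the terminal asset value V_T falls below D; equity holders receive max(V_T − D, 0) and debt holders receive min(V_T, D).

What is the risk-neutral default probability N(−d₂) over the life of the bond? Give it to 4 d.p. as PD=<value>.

d₁ = [ln(V₀/D) + (r + σ²/2)T] / (σ√T)
   = [ln(367.6743/293.3677) + (0.0266 + 0.5·0.3762²)·9.7158] / (0.3762·√9.7158)
   = [0.225771 + 0.945962] / 1.172622 = 0.999241
d₂ = d₁ − σ√T = 0.999241 − 1.172622 = -0.173381
risk-neutral PD = N(−d₂) = N(0.173381) = 0.568824

PD=0.5688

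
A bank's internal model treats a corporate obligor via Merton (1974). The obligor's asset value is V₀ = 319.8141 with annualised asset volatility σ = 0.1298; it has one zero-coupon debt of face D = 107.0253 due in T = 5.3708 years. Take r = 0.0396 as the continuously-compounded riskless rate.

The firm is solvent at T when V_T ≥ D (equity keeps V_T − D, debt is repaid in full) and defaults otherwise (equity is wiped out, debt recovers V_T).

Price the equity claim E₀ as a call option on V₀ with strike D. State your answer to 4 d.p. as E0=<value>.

E0=233.2937

d₁ = [ln(V₀/D) + (r + σ²/2)T] / (σ√T)
   = [ln(319.8141/107.0253) + (0.0396 + 0.5·0.1298²)·5.3708] / (0.1298·√5.3708)
   = [1.094675 + 0.257927] / 0.300811 = 4.496513
d₂ = d₁ − σ√T = 4.496513 − 0.300811 = 4.195702
N(d₁) = 0.999997,  N(d₂) = 0.999986,  e^(−rT) = 0.808412
E₀ = V₀·N(d₁) − D·e^(−rT)·N(d₂)
   = 319.8141·0.999997 − 107.0253·0.808412·0.999986 = 233.293655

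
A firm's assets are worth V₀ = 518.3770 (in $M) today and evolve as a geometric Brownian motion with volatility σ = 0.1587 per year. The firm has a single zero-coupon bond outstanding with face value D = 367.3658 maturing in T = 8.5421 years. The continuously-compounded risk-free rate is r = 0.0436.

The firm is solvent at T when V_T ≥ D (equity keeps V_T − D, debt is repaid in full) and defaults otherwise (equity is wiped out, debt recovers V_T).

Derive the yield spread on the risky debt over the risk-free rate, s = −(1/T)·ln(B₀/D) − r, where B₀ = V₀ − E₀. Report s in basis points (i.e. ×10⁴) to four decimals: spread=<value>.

spread=20.2958

d₁ = [ln(V₀/D) + (r + σ²/2)T] / (σ√T)
   = [ln(518.3770/367.3658) + (0.0436 + 0.5·0.1587²)·8.5421] / (0.1587·√8.5421)
   = [0.344345 + 0.480005] / 0.463830 = 1.777265
d₂ = d₁ − σ√T = 1.777265 − 0.463830 = 1.313435
N(d₁) = 0.962238,  N(d₂) = 0.905482,  e^(−rT) = 0.689054
E₀ = V₀·N(d₁) − D·e^(−rT)·N(d₂)
   = 518.3770·0.962238 − 367.3658·0.689054·0.905482 = 269.592861
B₀ = V₀ − E₀ = 518.3770 − 269.592861 = 248.784139
spread = −(1/T)·ln(B₀/D) − r = −(1/8.5421)·ln(248.784139/367.3658) − 0.0436 = 0.00202958
in basis points: 0.00202958 × 10⁴ = 20.2958 bp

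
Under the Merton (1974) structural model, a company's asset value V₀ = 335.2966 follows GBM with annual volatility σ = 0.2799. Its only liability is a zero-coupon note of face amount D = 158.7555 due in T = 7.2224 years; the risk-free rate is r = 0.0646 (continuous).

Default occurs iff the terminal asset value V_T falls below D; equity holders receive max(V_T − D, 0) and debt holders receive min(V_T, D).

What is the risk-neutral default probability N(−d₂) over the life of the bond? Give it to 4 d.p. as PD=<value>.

d₁ = [ln(V₀/D) + (r + σ²/2)T] / (σ√T)
   = [ln(335.2966/158.7555) + (0.0646 + 0.5·0.2799²)·7.2224] / (0.2799·√7.2224)
   = [0.747650 + 0.749483] / 0.752218 = 1.990292
d₂ = d₁ − σ√T = 1.990292 − 0.752218 = 1.238074
risk-neutral PD = N(−d₂) = N(-1.238074) = 0.107844

PD=0.1078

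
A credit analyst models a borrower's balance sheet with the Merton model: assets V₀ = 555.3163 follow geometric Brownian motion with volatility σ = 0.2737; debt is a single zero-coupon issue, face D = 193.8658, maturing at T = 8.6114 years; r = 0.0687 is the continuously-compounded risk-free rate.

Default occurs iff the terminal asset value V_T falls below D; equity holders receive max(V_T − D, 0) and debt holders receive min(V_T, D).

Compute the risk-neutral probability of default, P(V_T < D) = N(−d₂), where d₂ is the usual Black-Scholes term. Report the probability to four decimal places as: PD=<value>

d₁ = [ln(V₀/D) + (r + σ²/2)T] / (σ√T)
   = [ln(555.3163/193.8658) + (0.0687 + 0.5·0.2737²)·8.6114] / (0.2737·√8.6114)
   = [1.052372 + 0.914150] / 0.803178 = 2.448427
d₂ = d₁ − σ√T = 2.448427 − 0.803178 = 1.645249
risk-neutral PD = N(−d₂) = N(-1.645249) = 0.049959

PD=0.0500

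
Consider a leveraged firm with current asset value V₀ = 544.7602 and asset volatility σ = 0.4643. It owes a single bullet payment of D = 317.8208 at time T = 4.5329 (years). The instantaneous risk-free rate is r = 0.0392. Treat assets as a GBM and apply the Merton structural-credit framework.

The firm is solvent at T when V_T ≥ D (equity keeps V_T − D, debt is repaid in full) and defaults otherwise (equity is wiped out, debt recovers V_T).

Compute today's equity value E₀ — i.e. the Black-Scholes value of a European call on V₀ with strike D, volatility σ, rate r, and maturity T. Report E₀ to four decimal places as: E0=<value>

E0=326.7713

d₁ = [ln(V₀/D) + (r + σ²/2)T] / (σ√T)
   = [ln(544.7602/317.8208) + (0.0392 + 0.5·0.4643²)·4.5329] / (0.4643·√4.5329)
   = [0.538858 + 0.666278] / 0.988523 = 1.219128
d₂ = d₁ − σ√T = 1.219128 − 0.988523 = 0.230606
N(d₁) = 0.888602,  N(d₂) = 0.591189,  e^(−rT) = 0.837202
E₀ = V₀·N(d₁) − D·e^(−rT)·N(d₂)
   = 544.7602·0.888602 − 317.8208·0.837202·0.591189 = 326.771333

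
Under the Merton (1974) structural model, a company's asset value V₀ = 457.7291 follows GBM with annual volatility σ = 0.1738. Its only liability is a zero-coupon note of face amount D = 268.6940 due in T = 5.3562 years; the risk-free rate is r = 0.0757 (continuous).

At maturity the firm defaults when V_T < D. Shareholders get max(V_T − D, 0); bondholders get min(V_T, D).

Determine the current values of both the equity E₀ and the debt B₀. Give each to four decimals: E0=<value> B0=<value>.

E0=278.9767 B0=178.7524

d₁ = [ln(V₀/D) + (r + σ²/2)T] / (σ√T)
   = [ln(457.7291/268.6940) + (0.0757 + 0.5·0.1738²)·5.3562] / (0.1738·√5.3562)
   = [0.532704 + 0.486360] / 0.402233 = 2.533515
d₂ = d₁ − σ√T = 2.533515 − 0.402233 = 2.131282
N(d₁) = 0.994354,  N(d₂) = 0.983467,  e^(−rT) = 0.666667
E₀ = V₀·N(d₁) − D·e^(−rT)·N(d₂)
   = 457.7291·0.994354 − 268.6940·0.666667·0.983467 = 278.976722
B₀ = V₀ − E₀ = 457.7291 − 278.976722 = 178.752378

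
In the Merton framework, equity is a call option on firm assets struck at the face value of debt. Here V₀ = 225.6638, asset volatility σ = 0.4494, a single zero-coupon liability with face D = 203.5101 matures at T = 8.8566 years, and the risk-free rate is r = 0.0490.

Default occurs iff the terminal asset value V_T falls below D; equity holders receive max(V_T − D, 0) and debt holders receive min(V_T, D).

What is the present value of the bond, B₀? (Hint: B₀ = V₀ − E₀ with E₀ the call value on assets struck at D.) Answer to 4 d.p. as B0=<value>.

B0=84.1428

d₁ = [ln(V₀/D) + (r + σ²/2)T] / (σ√T)
   = [ln(225.6638/203.5101) + (0.0490 + 0.5·0.4494²)·8.8566] / (0.4494·√8.8566)
   = [0.103331 + 1.328314] / 1.337416 = 1.070456
d₂ = d₁ − σ√T = 1.070456 − 1.337416 = -0.266960
N(d₁) = 0.857793,  N(d₂) = 0.394750,  e^(−rT) = 0.647929
E₀ = V₀·N(d₁) − D·e^(−rT)·N(d₂)
   = 225.6638·0.857793 − 203.5101·0.647929·0.394750 = 141.521018
B₀ = V₀ − E₀ = 225.6638 − 141.521018 = 84.142782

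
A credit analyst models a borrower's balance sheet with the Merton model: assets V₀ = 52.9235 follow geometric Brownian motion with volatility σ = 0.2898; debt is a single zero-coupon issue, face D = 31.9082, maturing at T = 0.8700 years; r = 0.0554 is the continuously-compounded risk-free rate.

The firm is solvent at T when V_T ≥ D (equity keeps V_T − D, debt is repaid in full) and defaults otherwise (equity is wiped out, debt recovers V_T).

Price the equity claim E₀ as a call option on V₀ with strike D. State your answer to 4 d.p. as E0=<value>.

E0=22.5966

d₁ = [ln(V₀/D) + (r + σ²/2)T] / (σ√T)
   = [ln(52.9235/31.9082) + (0.0554 + 0.5·0.2898²)·0.8700] / (0.2898·√0.8700)
   = [0.505984 + 0.084731] / 0.270307 = 2.185347
d₂ = d₁ − σ√T = 2.185347 − 0.270307 = 1.915039
N(d₁) = 0.985568,  N(d₂) = 0.972256,  e^(−rT) = 0.952945
E₀ = V₀·N(d₁) − D·e^(−rT)·N(d₂)
   = 52.9235·0.985568 − 31.9082·0.952945·0.972256 = 22.596558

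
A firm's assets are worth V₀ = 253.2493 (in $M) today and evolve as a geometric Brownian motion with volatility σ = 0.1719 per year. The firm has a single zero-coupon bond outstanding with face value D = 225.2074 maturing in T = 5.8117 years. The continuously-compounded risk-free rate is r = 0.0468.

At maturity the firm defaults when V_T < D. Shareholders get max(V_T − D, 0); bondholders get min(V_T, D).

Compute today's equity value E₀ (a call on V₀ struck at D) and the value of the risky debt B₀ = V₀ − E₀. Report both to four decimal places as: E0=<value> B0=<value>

d₁ = [ln(V₀/D) + (r + σ²/2)T] / (σ√T)
   = [ln(253.2493/225.2074) + (0.0468 + 0.5·0.1719²)·5.8117] / (0.1719·√5.8117)
   = [0.117353 + 0.357854] / 0.414407 = 1.146714
d₂ = d₁ − σ√T = 1.146714 − 0.414407 = 0.732307
N(d₁) = 0.874250,  N(d₂) = 0.768009,  e^(−rT) = 0.761864
E₀ = V₀·N(d₁) − D·e^(−rT)·N(d₂)
   = 253.2493·0.874250 − 225.2074·0.761864·0.768009 = 89.630222
B₀ = V₀ − E₀ = 253.2493 − 89.630222 = 163.619078

E0=89.6302 B0=163.6191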